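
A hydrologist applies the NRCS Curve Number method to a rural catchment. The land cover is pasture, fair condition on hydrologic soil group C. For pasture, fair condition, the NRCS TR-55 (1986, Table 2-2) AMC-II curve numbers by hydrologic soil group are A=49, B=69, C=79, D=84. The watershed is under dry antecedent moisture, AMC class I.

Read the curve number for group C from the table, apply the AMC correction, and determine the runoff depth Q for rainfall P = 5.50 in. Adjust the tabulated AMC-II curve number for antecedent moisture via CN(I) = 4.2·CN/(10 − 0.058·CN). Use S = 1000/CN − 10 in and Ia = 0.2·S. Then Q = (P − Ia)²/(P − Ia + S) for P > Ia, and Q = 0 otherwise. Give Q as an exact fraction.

Q = 447561/263702 in ≈ 1.697 in

NRCS table: pasture, fair condition, soil group C → CN(II) = 79
CN(I) from CN(II)=79: (4.2·79)/(10 − 0.058·79) = 7900/129 ≈ 61.240
S = 1000/(7900/129) − 10 = 500/79 in ≈ 6.329 in
Ia = 0.2S: 0.2·6.329 = 1.266 in (exactly 100/79)
P − Ia = 5.500 − 1.266 = 669/158 ≈ 4.234 in (> 0, runoff occurs)
Runoff Q = (P−Ia)²/(P−Ia+S) = (4.234)²/(4.234+6.329) = 447561/263702 ≈ 1.697 in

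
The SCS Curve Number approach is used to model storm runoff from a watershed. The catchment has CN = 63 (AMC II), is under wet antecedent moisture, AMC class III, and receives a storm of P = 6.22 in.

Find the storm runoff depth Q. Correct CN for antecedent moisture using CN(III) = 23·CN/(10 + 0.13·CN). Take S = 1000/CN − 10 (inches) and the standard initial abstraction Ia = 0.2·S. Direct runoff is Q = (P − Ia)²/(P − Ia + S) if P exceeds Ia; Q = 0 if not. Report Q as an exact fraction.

Q = 171097222321/43371395550 in ≈ 3.945 in

Adjust CN=63 to AMC III: 23·63/(10 + 0.13·63) → 1449 ÷ (1819/100) = 144900/1819 ≈ 79.659
S = 1000/(144900/1819) − 10 = 3700/1449 in ≈ 2.553 in
Ia = 0.2S: 0.2·2.553 = 0.511 in (exactly 740/1449)
Excess rainfall: 6.220 − 0.511 = 5.709 in; P > Ia so Q > 0
Runoff Q = (P−Ia)²/(P−Ia+S) = (5.709)²/(5.709+2.553) = 171097222321/43371395550 ≈ 3.945 in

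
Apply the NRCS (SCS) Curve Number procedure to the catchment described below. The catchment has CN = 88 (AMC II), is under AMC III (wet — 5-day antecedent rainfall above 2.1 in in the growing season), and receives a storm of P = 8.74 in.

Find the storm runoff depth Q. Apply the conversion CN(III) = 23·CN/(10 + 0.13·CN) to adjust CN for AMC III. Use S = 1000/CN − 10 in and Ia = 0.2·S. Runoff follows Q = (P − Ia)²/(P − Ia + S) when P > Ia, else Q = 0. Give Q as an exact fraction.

Wet (AMC III): CN(III) = 23·88/(10 + 0.13·88) = 2024/(536/25) = 6325/67 ≈ 94.403
Retention S: 1000/CN − 10 with CN=94.403 → S = 150/253 ≈ 0.593 in
Ia = 0.2·(150/253) = 30/253 in ≈ 0.119 in
Excess rainfall: 8.740 − 0.119 = 8.621 in; P > Ia so Q > 0
Q = (109061/12650)²/((109061/12650) + 150/253) = (11894301721/160022500)/(116561/12650) = 11894301721/1474496650 in ≈ 8.067 in

Q = 11894301721/1474496650 in ≈ 8.067 in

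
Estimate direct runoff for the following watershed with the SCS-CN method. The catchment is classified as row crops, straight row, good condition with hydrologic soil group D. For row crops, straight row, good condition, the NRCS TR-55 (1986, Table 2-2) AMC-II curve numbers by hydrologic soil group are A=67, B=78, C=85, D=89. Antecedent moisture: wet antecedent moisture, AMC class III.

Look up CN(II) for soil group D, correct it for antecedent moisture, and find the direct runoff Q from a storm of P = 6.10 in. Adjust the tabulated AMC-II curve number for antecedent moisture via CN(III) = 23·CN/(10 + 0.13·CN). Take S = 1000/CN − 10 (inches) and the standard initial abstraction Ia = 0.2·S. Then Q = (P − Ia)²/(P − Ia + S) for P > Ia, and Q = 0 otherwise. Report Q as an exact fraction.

NRCS table: row crops, straight row, good condition, soil group D → CN(II) = 89
CN(III) from CN(II)=89: (23·89)/(10 + 0.13·89) = 204700/2157 ≈ 94.900
Retention S: 1000/CN − 10 with CN=94.900 → S = 1100/2047 ≈ 0.537 in
Ia = 0.2S: 0.2·0.537 = 0.107 in (exactly 220/2047)
Since P=6.100 > Ia=0.107: effective rainfall P−Ia = 122667/20470 in
Q = (122667/20470)²/((122667/20470) + 1100/2047) = (15047192889/419020900)/(133667/20470) = 15047192889/2736163490 in ≈ 5.499 in

Q = 15047192889/2736163490 in ≈ 5.499 in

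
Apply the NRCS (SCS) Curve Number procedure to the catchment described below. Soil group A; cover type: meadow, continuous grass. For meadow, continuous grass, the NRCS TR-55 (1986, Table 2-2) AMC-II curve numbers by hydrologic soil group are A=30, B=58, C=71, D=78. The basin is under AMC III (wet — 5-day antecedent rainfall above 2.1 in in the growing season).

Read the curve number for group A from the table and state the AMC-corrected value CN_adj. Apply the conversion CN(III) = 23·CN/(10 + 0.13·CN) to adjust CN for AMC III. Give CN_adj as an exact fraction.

NRCS table: meadow, continuous grass, soil group A → CN(II) = 30
Adjust CN=30 to AMC III: 23·30/(10 + 0.13·30) → 690 ÷ (139/10) = 6900/139 ≈ 49.640

CN_adj = 6900/139 ≈ 49.640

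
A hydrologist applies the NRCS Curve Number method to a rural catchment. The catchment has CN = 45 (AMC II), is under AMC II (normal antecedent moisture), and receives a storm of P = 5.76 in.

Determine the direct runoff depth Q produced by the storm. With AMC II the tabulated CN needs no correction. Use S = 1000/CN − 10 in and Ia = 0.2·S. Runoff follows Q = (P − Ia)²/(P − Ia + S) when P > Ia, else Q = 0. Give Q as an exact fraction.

Average conditions: CN = 45 (no AMC adjustment).
S = 1000/45 − 10 = 110/9 in ≈ 12.222 in
Ia = 0.2·(110/9) = 22/9 in ≈ 2.444 in
P − Ia = 5.760 − 2.444 = 746/225 ≈ 3.316 in (> 0, runoff occurs)
Runoff Q = (P−Ia)²/(P−Ia+S) = (3.316)²/(3.316+12.222) = 139129/196650 ≈ 0.707 in

Q = 139129/196650 in ≈ 0.707 in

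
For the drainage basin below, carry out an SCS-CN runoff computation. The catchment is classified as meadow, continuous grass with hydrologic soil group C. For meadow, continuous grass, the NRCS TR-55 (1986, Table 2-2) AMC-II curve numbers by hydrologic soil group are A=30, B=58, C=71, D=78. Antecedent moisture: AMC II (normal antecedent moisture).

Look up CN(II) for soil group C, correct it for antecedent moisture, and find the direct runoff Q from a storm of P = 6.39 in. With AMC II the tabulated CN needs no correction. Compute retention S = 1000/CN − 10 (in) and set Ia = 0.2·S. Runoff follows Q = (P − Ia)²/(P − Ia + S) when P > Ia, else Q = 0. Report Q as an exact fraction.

Q = 1565705761/486839900 in ≈ 3.216 in

NRCS table: meadow, continuous grass, soil group C → CN(II) = 71
Average conditions: CN = 71 (no AMC adjustment).
Max retention: S = 1000/71 − 10 = 290/71 in (≈ 4.085 in)
Initial abstraction Ia = S/5 = (290/71)/5 = 58/71 ≈ 0.817 in
Since P=6.390 > Ia=0.817: effective rainfall P−Ia = 39569/7100 in
Q: (39569/7100)² ÷ (68569/7100) = 1565705761/486839900 in (≈ 3.216 in)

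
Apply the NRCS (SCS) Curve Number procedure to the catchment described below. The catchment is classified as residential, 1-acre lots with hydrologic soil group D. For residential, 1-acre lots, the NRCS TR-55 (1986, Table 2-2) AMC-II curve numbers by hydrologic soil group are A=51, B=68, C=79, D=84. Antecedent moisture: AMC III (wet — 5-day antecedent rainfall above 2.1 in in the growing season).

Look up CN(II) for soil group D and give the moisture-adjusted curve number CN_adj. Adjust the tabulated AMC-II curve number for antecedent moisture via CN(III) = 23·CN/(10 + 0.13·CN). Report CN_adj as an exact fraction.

CN_adj = 48300/523 ≈ 92.352

NRCS table: residential, 1-acre lots, soil group D → CN(II) = 84
CN(III) from CN(II)=84: (23·84)/(10 + 0.13·84) = 48300/523 ≈ 92.352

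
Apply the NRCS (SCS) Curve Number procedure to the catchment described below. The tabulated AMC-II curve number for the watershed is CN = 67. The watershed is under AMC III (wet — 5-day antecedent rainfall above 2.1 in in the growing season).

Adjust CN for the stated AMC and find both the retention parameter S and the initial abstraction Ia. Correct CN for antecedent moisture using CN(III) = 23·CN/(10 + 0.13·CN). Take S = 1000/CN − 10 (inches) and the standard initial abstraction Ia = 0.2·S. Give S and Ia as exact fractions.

Wet (AMC III): CN(III) = 23·67/(10 + 0.13·67) = 1541/(1871/100) = 154100/1871 ≈ 82.362
S = 1000/(154100/1871) − 10 = 3300/1541 in ≈ 2.141 in
Ia = 0.2S: 0.2·2.141 = 0.428 in (exactly 660/1541)

S = 3300/1541 in ≈ 2.141 in; Ia = 660/1541 in ≈ 0.428 in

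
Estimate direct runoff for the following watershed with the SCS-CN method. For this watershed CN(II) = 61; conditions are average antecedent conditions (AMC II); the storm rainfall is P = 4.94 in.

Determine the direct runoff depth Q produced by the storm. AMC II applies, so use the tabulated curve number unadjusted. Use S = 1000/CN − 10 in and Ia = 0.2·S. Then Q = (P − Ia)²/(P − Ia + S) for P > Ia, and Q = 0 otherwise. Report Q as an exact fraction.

CN(II) = 61; AMC II needs no correction.
Retention S: 1000/CN − 10 with CN=61.000 → S = 390/61 ≈ 6.393 in
Ia = 0.2·(390/61) = 78/61 in ≈ 1.279 in
Excess rainfall: 4.940 − 1.279 = 3.661 in; P > Ia so Q > 0
Q = (11167/3050)²/((11167/3050) + 390/61) = (124701889/9302500)/(30667/3050) = 9592453/7194950 in ≈ 1.333 in

Q = 9592453/7194950 in ≈ 1.333 in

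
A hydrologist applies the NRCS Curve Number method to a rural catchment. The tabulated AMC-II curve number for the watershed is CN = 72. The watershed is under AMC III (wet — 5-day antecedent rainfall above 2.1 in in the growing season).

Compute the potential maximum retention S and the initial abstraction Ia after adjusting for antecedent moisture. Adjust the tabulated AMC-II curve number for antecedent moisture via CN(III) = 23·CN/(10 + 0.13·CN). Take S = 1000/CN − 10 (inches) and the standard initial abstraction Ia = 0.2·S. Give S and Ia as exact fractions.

Wet (AMC III): CN(III) = 23·72/(10 + 0.13·72) = 1656/(484/25) = 10350/121 ≈ 85.537
Max retention: S = 1000/(10350/121) − 10 = 350/207 in (≈ 1.691 in)
Ia = 0.2·(350/207) = 70/207 in ≈ 0.338 in

S = 350/207 in ≈ 1.691 in; Ia = 70/207 in ≈ 0.338 in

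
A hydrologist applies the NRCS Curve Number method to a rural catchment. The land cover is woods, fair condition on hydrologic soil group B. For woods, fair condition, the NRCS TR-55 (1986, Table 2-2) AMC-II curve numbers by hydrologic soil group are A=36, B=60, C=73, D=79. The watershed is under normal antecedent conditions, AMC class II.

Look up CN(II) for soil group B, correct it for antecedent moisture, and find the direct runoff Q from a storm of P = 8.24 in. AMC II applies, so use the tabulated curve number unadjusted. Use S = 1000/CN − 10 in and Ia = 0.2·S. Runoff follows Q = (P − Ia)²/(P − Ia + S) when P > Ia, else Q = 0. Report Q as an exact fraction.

NRCS table: woods, fair condition, soil group B → CN(II) = 60
Average conditions: CN = 60 (no AMC adjustment).
S = 1000/60 − 10 = 20/3 in ≈ 6.667 in
Ia = 0.2·(20/3) = 4/3 in ≈ 1.333 in
P − Ia = 8.240 − 1.333 = 518/75 ≈ 6.907 in (> 0, runoff occurs)
Q = (518/75)²/((518/75) + 20/3) = (268324/5625)/(1018/75) = 134162/38175 in ≈ 3.514 in

Q = 134162/38175 in ≈ 3.514 in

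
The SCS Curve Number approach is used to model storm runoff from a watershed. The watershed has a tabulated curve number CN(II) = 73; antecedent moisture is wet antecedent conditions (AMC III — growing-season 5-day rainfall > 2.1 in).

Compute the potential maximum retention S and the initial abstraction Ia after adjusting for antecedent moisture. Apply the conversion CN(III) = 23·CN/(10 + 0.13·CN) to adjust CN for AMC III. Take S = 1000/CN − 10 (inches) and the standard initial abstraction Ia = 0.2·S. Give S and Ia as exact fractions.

S = 2700/1679 in ≈ 1.608 in; Ia = 540/1679 in ≈ 0.322 in

Wet (AMC III): CN(III) = 23·73/(10 + 0.13·73) = 1679/(1949/100) = 167900/1949 ≈ 86.147
Retention S: 1000/CN − 10 with CN=86.147 → S = 2700/1679 ≈ 1.608 in
Ia = 0.2·(2700/1679) = 540/1679 in ≈ 0.322 in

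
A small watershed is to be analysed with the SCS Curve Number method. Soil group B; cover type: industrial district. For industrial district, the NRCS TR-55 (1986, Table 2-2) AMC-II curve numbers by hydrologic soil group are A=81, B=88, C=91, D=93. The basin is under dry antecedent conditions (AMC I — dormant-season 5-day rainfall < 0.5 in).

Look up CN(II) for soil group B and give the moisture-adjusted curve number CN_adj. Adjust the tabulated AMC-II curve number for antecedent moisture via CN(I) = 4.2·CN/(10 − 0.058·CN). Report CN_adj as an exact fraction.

CN_adj = 3850/51 ≈ 75.490

NRCS table: industrial district, soil group B → CN(II) = 88
Adjust CN=88 to AMC I: 4.2·88/(10 − 0.058·88) → (1848/5) ÷ (612/125) = 3850/51 ≈ 75.490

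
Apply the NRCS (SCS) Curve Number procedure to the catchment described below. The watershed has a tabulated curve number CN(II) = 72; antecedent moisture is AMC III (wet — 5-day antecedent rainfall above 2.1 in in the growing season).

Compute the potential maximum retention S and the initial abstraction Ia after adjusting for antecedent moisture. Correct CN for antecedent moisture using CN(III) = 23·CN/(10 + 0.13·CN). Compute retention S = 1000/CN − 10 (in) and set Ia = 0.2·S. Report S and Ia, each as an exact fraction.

S = 350/207 in ≈ 1.691 in; Ia = 70/207 in ≈ 0.338 in

CN(III) from CN(II)=72: (23·72)/(10 + 0.13·72) = 10350/121 ≈ 85.537
Retention S: 1000/CN − 10 with CN=85.537 → S = 350/207 ≈ 1.691 in
Ia = 0.2·(350/207) = 70/207 in ≈ 0.338 in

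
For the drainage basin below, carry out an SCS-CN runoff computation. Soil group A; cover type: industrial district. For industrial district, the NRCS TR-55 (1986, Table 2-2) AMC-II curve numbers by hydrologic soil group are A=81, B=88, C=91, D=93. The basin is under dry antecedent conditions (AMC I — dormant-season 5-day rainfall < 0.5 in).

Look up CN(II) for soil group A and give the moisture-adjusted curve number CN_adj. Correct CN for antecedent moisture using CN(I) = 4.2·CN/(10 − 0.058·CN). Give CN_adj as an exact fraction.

NRCS table: industrial district, soil group A → CN(II) = 81
CN(I) from CN(II)=81: (4.2·81)/(10 − 0.058·81) = 170100/2651 ≈ 64.164

CN_adj = 170100/2651 ≈ 64.164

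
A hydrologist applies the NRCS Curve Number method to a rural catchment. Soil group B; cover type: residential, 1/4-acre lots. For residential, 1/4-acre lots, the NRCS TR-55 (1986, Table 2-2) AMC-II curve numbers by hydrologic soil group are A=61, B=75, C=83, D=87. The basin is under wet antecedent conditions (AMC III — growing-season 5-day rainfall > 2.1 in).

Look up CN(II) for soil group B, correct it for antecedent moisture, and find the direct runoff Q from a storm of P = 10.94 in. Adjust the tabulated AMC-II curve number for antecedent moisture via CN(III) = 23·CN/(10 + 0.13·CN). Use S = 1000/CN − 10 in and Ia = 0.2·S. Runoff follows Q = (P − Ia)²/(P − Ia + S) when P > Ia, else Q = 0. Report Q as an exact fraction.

NRCS table: residential, 1/4-acre lots, soil group B → CN(II) = 75
CN(III) from CN(II)=75: (23·75)/(10 + 0.13·75) = 6900/79 ≈ 87.342
S = 1000/(6900/79) − 10 = 100/69 in ≈ 1.449 in
Ia = 0.2·(100/69) = 20/69 in ≈ 0.290 in
P − Ia = 10.940 − 0.290 = 36743/3450 ≈ 10.650 in (> 0, runoff occurs)
Q = (36743/3450)²/((36743/3450) + 100/69) = (1350048049/11902500)/(41743/3450) = 1350048049/144013350 in ≈ 9.374 in

Q = 1350048049/144013350 in ≈ 9.374 in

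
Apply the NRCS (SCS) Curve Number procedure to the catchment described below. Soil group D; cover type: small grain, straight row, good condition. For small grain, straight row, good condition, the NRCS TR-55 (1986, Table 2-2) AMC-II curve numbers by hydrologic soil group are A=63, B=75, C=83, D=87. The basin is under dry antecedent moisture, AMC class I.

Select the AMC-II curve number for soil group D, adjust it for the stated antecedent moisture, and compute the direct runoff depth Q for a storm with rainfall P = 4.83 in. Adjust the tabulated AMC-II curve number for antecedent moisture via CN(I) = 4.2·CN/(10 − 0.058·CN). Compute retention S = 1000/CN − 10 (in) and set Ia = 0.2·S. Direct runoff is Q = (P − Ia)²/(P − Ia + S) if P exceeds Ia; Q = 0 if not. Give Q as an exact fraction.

NRCS table: small grain, straight row, good condition, soil group D → CN(II) = 87
CN(I) from CN(II)=87: (4.2·87)/(10 − 0.058·87) = 182700/2477 ≈ 73.759
Retention S: 1000/CN − 10 with CN=73.759 → S = 6500/1827 ≈ 3.558 in
Initial abstraction Ia = S/5 = (6500/1827)/5 = 1300/1827 ≈ 0.712 in
Excess rainfall: 4.830 − 0.712 = 4.118 in; P > Ia so Q > 0
Runoff Q = (P−Ia)²/(P−Ia+S) = (4.118)²/(4.118+3.558) = 566167458481/256225970700 ≈ 2.210 in

Q = 566167458481/256225970700 in ≈ 2.210 in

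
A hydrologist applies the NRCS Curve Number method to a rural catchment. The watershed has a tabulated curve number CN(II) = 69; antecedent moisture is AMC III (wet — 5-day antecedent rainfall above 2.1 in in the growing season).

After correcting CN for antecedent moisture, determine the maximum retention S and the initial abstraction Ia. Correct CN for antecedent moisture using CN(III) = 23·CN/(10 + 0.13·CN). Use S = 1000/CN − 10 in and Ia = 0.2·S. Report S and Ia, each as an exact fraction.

S = 3100/1587 in ≈ 1.953 in; Ia = 620/1587 in ≈ 0.391 in

Adjust CN=69 to AMC III: 23·69/(10 + 0.13·69) → 1587 ÷ (1897/100) = 158700/1897 ≈ 83.658
Retention S: 1000/CN − 10 with CN=83.658 → S = 3100/1587 ≈ 1.953 in
Initial abstraction Ia = S/5 = (3100/1587)/5 = 620/1587 ≈ 0.391 in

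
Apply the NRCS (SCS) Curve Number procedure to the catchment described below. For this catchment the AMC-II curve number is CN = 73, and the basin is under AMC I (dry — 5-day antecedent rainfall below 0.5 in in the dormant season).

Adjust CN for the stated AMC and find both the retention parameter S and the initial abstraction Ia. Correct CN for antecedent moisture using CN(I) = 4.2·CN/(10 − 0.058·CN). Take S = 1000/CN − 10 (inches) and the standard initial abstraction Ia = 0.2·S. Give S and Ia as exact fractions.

CN(I) from CN(II)=73: (4.2·73)/(10 − 0.058·73) = 51100/961 ≈ 53.174
S = 1000/(51100/961) − 10 = 4500/511 in ≈ 8.806 in
Initial abstraction Ia = S/5 = (4500/511)/5 = 900/511 ≈ 1.761 in

S = 4500/511 in ≈ 8.806 in; Ia = 900/511 in ≈ 1.761 in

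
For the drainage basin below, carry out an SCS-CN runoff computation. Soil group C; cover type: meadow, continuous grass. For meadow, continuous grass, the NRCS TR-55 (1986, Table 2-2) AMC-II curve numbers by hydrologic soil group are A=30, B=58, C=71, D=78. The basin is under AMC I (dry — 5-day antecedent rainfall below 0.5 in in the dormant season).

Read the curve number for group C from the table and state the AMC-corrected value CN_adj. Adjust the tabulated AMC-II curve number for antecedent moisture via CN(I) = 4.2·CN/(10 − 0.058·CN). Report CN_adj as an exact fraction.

CN_adj = 149100/2941 ≈ 50.697

NRCS table: meadow, continuous grass, soil group C → CN(II) = 71
Adjust CN=71 to AMC I: 4.2·71/(10 − 0.058·71) → (1491/5) ÷ (2941/500) = 149100/2941 ≈ 50.697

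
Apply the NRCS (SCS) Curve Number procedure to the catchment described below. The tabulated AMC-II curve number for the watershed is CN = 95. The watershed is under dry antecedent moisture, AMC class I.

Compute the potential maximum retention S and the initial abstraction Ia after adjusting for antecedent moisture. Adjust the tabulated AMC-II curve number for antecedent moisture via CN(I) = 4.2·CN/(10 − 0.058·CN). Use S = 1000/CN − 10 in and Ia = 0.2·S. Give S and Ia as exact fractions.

S = 500/399 in ≈ 1.253 in; Ia = 100/399 in ≈ 0.251 in

Adjust CN=95 to AMC I: 4.2·95/(10 − 0.058·95) → 399 ÷ (449/100) = 39900/449 ≈ 88.864
Retention S: 1000/CN − 10 with CN=88.864 → S = 500/399 ≈ 1.253 in
Ia = 0.2S: 0.2·1.253 = 0.251 in (exactly 100/399)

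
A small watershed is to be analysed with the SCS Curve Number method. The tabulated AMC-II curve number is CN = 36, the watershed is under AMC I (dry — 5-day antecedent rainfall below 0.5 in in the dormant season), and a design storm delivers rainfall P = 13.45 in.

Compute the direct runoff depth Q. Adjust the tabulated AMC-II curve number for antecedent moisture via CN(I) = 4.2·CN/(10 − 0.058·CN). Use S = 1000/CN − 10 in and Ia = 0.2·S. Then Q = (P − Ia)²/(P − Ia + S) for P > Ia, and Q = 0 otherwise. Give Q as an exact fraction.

Q = 354983281/676018980 in ≈ 0.525 in

CN(I) from CN(II)=36: (4.2·36)/(10 − 0.058·36) = 18900/989 ≈ 19.110
Retention S: 1000/CN − 10 with CN=19.110 → S = 8000/189 ≈ 42.328 in
Initial abstraction Ia = S/5 = (8000/189)/5 = 1600/189 ≈ 8.466 in
Excess rainfall: 13.450 − 8.466 = 4.984 in; P > Ia so Q > 0
Q: (18841/3780)² ÷ (178841/3780) = 354983281/676018980 in (≈ 0.525 in)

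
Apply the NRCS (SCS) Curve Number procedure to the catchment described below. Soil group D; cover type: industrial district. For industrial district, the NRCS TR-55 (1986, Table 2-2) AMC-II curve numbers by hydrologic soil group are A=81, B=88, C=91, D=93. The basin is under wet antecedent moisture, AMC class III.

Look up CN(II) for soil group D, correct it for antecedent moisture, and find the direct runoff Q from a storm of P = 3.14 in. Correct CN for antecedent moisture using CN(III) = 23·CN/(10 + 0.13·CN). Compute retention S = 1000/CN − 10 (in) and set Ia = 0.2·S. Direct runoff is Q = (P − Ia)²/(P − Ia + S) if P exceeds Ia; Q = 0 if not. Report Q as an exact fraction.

NRCS table: industrial district, soil group D → CN(II) = 93
Adjust CN=93 to AMC III: 23·93/(10 + 0.13·93) → 2139 ÷ (2209/100) = 213900/2209 ≈ 96.831
S = 1000/(213900/2209) − 10 = 700/2139 in ≈ 0.327 in
Initial abstraction Ia = S/5 = (700/2139)/5 = 140/2139 ≈ 0.065 in
P − Ia = 3.140 − 0.065 = 328823/106950 ≈ 3.075 in (> 0, runoff occurs)
Q: (328823/106950)² ÷ (363823/106950) = 108124565329/38910869850 in (≈ 2.779 in)

Q = 108124565329/38910869850 in ≈ 2.779 in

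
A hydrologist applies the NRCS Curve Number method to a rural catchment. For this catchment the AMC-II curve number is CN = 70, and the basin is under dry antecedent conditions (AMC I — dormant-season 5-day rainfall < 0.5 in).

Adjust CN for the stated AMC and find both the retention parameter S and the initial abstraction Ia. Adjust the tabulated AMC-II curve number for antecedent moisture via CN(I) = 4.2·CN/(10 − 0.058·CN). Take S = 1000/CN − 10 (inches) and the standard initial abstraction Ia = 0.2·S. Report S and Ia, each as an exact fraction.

Dry (AMC I): CN(I) = 4.2·70/(10 − 0.058·70) = 294/(297/50) = 4900/99 ≈ 49.495
Max retention: S = 1000/(4900/99) − 10 = 500/49 in (≈ 10.204 in)
Ia = 0.2S: 0.2·10.204 = 2.041 in (exactly 100/49)

S = 500/49 in ≈ 10.204 in; Ia = 100/49 in ≈ 2.041 in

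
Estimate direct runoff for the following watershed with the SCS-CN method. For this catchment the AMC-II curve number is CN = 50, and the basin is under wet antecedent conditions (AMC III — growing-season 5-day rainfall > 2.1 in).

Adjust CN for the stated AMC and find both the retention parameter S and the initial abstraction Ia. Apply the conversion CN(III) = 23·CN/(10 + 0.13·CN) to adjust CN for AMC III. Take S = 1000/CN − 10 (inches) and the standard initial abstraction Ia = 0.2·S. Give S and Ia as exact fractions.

S = 100/23 in ≈ 4.348 in; Ia = 20/23 in ≈ 0.870 in

Adjust CN=50 to AMC III: 23·50/(10 + 0.13·50) → 1150 ÷ (33/2) = 2300/33 ≈ 69.697
Max retention: S = 1000/(2300/33) − 10 = 100/23 in (≈ 4.348 in)
Ia = 0.2S: 0.2·4.348 = 0.870 in (exactly 20/23)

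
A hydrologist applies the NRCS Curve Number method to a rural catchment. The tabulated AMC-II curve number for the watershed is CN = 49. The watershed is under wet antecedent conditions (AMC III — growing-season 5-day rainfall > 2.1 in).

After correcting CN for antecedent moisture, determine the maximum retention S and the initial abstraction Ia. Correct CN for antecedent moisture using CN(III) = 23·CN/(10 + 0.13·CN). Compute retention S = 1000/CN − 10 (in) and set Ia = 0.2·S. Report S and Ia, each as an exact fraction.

Adjust CN=49 to AMC III: 23·49/(10 + 0.13·49) → 1127 ÷ (1637/100) = 112700/1637 ≈ 68.845
Retention S: 1000/CN − 10 with CN=68.845 → S = 5100/1127 ≈ 4.525 in
Initial abstraction Ia = S/5 = (5100/1127)/5 = 1020/1127 ≈ 0.905 in

S = 5100/1127 in ≈ 4.525 in; Ia = 1020/1127 in ≈ 0.905 in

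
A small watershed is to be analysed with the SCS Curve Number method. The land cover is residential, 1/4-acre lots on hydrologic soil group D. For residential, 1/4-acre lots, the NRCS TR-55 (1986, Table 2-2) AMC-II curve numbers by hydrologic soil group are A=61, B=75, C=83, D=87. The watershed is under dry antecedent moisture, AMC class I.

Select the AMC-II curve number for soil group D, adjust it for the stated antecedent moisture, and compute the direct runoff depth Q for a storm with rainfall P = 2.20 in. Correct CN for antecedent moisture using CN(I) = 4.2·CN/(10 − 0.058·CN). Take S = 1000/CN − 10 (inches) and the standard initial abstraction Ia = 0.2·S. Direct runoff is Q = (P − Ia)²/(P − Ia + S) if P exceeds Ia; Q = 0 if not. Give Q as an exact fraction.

Q = 184878409/421096095 in ≈ 0.439 in

NRCS table: residential, 1/4-acre lots, soil group D → CN(II) = 87
CN(I) from CN(II)=87: (4.2·87)/(10 − 0.058·87) = 182700/2477 ≈ 73.759
Max retention: S = 1000/(182700/2477) − 10 = 6500/1827 in (≈ 3.558 in)
Initial abstraction Ia = S/5 = (6500/1827)/5 = 1300/1827 ≈ 0.712 in
Since P=2.200 > Ia=0.712: effective rainfall P−Ia = 13597/9135 in
Q = (13597/9135)²/((13597/9135) + 6500/1827) = (184878409/83448225)/(46097/9135) = 184878409/421096095 in ≈ 0.439 in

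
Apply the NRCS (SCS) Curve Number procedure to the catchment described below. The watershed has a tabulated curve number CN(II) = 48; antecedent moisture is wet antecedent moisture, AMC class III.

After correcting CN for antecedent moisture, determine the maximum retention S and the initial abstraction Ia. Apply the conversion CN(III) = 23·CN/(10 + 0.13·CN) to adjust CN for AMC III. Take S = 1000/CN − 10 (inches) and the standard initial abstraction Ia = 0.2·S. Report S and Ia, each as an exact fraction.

Wet (AMC III): CN(III) = 23·48/(10 + 0.13·48) = 1104/(406/25) = 13800/203 ≈ 67.980
S = 1000/(13800/203) − 10 = 325/69 in ≈ 4.710 in
Ia = 0.2S: 0.2·4.710 = 0.942 in (exactly 65/69)

S = 325/69 in ≈ 4.710 in; Ia = 65/69 in ≈ 0.942 in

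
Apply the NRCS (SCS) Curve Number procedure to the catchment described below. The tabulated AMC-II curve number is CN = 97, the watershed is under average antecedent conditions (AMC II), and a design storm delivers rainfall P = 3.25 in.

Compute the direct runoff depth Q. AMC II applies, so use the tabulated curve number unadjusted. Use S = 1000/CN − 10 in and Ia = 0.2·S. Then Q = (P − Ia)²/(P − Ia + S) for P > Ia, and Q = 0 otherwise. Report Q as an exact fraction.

Average conditions: CN = 97 (no AMC adjustment).
Retention S: 1000/CN − 10 with CN=97.000 → S = 30/97 ≈ 0.309 in
Ia = 0.2S: 0.2·0.309 = 0.062 in (exactly 6/97)
Since P=3.250 > Ia=0.062: effective rainfall P−Ia = 1237/388 in
Runoff Q = (P−Ia)²/(P−Ia+S) = (3.188)²/(3.188+0.309) = 1530169/526516 ≈ 2.906 in

Q = 1530169/526516 in ≈ 2.906 in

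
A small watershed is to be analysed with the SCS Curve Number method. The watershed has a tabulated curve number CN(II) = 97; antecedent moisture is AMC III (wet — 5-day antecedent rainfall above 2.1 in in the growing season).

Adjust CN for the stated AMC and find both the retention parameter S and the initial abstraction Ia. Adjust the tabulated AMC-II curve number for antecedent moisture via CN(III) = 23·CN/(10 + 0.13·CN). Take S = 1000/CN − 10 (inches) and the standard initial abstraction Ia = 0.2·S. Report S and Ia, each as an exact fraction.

Wet (AMC III): CN(III) = 23·97/(10 + 0.13·97) = 2231/(2261/100) = 223100/2261 ≈ 98.673
Max retention: S = 1000/(223100/2261) − 10 = 300/2231 in (≈ 0.134 in)
Ia = 0.2·(300/2231) = 60/2231 in ≈ 0.027 in

S = 300/2231 in ≈ 0.134 in; Ia = 60/2231 in ≈ 0.027 in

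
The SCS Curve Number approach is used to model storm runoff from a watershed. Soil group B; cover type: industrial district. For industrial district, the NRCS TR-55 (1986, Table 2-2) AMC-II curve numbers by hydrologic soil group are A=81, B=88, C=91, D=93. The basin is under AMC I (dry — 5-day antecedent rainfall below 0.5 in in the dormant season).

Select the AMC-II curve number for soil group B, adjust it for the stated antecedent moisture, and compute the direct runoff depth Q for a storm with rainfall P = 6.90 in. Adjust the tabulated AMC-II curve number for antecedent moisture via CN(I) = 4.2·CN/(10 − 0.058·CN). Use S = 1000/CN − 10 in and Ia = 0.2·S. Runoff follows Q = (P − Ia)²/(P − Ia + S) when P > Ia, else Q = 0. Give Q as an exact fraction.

Q = 23164969/5631010 in ≈ 4.114 in

NRCS table: industrial district, soil group B → CN(II) = 88
Dry (AMC I): CN(I) = 4.2·88/(10 − 0.058·88) = (1848/5)/(612/125) = 3850/51 ≈ 75.490
Max retention: S = 1000/(3850/51) − 10 = 250/77 in (≈ 3.247 in)
Ia = 0.2·(250/77) = 50/77 in ≈ 0.649 in
Excess rainfall: 6.900 − 0.649 = 6.251 in; P > Ia so Q > 0
Runoff Q = (P−Ia)²/(P−Ia+S) = (6.251)²/(6.251+3.247) = 23164969/5631010 ≈ 4.114 in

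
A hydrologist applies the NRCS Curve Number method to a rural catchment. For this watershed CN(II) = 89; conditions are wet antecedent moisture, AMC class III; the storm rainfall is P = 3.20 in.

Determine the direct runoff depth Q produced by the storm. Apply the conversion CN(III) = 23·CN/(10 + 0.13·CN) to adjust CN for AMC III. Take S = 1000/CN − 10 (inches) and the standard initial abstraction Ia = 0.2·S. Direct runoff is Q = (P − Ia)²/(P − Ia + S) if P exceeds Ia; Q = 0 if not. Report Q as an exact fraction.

Q = 62615569/23765670 in ≈ 2.635 in

CN(III) from CN(II)=89: (23·89)/(10 + 0.13·89) = 204700/2157 ≈ 94.900
Retention S: 1000/CN − 10 with CN=94.900 → S = 1100/2047 ≈ 0.537 in
Ia = 0.2·(1100/2047) = 220/2047 in ≈ 0.107 in
Excess rainfall: 3.200 − 0.107 = 3.093 in; P > Ia so Q > 0
Q: (31652/10235)² ÷ (37152/10235) = 62615569/23765670 in (≈ 2.635 in)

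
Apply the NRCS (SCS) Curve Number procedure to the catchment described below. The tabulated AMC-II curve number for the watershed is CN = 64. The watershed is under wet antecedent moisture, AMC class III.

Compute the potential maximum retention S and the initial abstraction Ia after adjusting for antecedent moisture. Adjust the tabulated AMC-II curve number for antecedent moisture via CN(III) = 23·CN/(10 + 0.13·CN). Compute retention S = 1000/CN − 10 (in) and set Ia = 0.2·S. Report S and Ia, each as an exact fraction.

S = 225/92 in ≈ 2.446 in; Ia = 45/92 in ≈ 0.489 in

Adjust CN=64 to AMC III: 23·64/(10 + 0.13·64) → 1472 ÷ (458/25) = 18400/229 ≈ 80.349
Max retention: S = 1000/(18400/229) − 10 = 225/92 in (≈ 2.446 in)
Ia = 0.2S: 0.2·2.446 = 0.489 in (exactly 45/92)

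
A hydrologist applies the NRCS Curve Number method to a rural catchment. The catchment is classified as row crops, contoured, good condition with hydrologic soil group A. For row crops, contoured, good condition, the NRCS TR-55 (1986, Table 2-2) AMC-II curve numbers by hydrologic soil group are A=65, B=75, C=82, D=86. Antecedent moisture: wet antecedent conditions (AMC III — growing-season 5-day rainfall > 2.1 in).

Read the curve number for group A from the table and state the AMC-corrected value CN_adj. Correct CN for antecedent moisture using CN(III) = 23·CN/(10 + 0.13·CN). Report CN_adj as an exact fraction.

CN_adj = 29900/369 ≈ 81.030

NRCS table: row crops, contoured, good condition, soil group A → CN(II) = 65
Adjust CN=65 to AMC III: 23·65/(10 + 0.13·65) → 1495 ÷ (369/20) = 29900/369 ≈ 81.030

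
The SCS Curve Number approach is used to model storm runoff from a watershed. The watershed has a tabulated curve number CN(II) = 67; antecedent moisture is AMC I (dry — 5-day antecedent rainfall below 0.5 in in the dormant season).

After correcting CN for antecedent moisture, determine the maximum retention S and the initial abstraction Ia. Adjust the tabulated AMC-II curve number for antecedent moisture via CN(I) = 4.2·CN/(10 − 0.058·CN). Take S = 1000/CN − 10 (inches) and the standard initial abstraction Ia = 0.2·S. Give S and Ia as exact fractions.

Dry (AMC I): CN(I) = 4.2·67/(10 − 0.058·67) = (1407/5)/(3057/500) = 46900/1019 ≈ 46.026
Retention S: 1000/CN − 10 with CN=46.026 → S = 5500/469 ≈ 11.727 in
Ia = 0.2·(5500/469) = 1100/469 in ≈ 2.345 in

S = 5500/469 in ≈ 11.727 in; Ia = 1100/469 in ≈ 2.345 in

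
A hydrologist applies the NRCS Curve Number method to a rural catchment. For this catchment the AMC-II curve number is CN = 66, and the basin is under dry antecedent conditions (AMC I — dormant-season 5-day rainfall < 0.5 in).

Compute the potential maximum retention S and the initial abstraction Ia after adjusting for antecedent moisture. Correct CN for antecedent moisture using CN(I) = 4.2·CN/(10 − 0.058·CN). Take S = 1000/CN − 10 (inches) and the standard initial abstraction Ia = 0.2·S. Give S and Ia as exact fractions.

S = 8500/693 in ≈ 12.266 in; Ia = 1700/693 in ≈ 2.453 in

Dry (AMC I): CN(I) = 4.2·66/(10 − 0.058·66) = (1386/5)/(1543/250) = 69300/1543 ≈ 44.913
Retention S: 1000/CN − 10 with CN=44.913 → S = 8500/693 ≈ 12.266 in
Ia = 0.2·(8500/693) = 1700/693 in ≈ 2.453 in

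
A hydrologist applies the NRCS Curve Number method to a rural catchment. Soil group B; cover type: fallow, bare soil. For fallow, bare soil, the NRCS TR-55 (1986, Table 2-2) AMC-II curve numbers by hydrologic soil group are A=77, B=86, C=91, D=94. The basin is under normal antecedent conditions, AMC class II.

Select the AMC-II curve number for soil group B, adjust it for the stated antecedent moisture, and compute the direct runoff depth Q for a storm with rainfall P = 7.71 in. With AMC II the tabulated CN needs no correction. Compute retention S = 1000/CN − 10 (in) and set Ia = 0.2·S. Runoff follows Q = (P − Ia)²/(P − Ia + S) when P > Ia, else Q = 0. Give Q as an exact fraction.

NRCS table: fallow, bare soil, soil group B → CN(II) = 86
CN(II) = 86; AMC II needs no correction.
S = 1000/86 − 10 = 70/43 in ≈ 1.628 in
Initial abstraction Ia = S/5 = (70/43)/5 = 14/43 ≈ 0.326 in
Since P=7.710 > Ia=0.326: effective rainfall P−Ia = 31753/4300 in
Runoff Q = (P−Ia)²/(P−Ia+S) = (7.384)²/(7.384+1.628) = 1008253009/166637900 ≈ 6.051 in

Q = 1008253009/166637900 in ≈ 6.051 in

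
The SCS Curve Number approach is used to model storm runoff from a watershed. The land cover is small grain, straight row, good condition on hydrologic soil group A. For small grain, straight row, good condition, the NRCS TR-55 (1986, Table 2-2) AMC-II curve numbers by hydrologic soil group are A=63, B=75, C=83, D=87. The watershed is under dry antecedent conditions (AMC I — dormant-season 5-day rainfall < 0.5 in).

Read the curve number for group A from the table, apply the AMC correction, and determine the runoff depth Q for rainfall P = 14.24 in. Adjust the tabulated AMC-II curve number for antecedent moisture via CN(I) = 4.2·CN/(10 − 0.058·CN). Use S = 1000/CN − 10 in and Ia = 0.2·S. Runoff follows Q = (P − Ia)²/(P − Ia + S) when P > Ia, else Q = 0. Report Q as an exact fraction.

Q = 35813291536/6953919525 in ≈ 5.150 in

NRCS table: small grain, straight row, good condition, soil group A → CN(II) = 63
CN(I) from CN(II)=63: (4.2·63)/(10 − 0.058·63) = 132300/3173 ≈ 41.696
Max retention: S = 1000/(132300/3173) − 10 = 18500/1323 in (≈ 13.983 in)
Ia = 0.2S: 0.2·13.983 = 2.797 in (exactly 3700/1323)
Since P=14.240 > Ia=2.797: effective rainfall P−Ia = 378488/33075 in
Q = (378488/33075)²/((378488/33075) + 18500/1323) = (143253166144/1093955625)/(840988/33075) = 35813291536/6953919525 in ≈ 5.150 in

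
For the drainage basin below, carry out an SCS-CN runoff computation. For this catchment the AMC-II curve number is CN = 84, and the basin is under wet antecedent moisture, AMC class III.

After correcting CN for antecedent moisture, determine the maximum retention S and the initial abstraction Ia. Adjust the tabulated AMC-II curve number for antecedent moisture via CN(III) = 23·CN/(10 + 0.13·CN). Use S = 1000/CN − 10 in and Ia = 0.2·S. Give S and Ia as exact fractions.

CN(III) from CN(II)=84: (23·84)/(10 + 0.13·84) = 48300/523 ≈ 92.352
Retention S: 1000/CN − 10 with CN=92.352 → S = 400/483 ≈ 0.828 in
Initial abstraction Ia = S/5 = (400/483)/5 = 80/483 ≈ 0.166 in

S = 400/483 in ≈ 0.828 in; Ia = 80/483 in ≈ 0.166 in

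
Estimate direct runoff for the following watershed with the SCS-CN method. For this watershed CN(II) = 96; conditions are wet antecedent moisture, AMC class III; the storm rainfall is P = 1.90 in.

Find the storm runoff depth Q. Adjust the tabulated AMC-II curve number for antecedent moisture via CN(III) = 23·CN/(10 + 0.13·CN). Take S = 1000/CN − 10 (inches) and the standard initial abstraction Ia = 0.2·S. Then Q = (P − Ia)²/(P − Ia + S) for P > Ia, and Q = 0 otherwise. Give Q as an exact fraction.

Wet (AMC III): CN(III) = 23·96/(10 + 0.13·96) = 2208/(562/25) = 27600/281 ≈ 98.221
Retention S: 1000/CN − 10 with CN=98.221 → S = 25/138 ≈ 0.181 in
Ia = 0.2S: 0.2·0.181 = 0.036 in (exactly 5/138)
P − Ia = 1.900 − 0.036 = 643/345 ≈ 1.864 in (> 0, runoff occurs)
Runoff Q = (P−Ia)²/(P−Ia+S) = (1.864)²/(1.864+0.181) = 826898/486795 ≈ 1.699 in

Q = 826898/486795 in ≈ 1.699 in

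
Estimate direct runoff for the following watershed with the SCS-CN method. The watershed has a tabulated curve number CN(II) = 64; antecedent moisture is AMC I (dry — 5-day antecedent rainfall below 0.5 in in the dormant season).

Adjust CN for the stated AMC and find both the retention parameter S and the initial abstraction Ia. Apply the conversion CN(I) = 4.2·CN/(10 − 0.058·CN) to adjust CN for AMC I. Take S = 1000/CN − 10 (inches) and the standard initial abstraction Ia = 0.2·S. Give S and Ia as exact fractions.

Adjust CN=64 to AMC I: 4.2·64/(10 − 0.058·64) → (1344/5) ÷ (786/125) = 5600/131 ≈ 42.748
Retention S: 1000/CN − 10 with CN=42.748 → S = 375/28 ≈ 13.393 in
Ia = 0.2·(375/28) = 75/28 in ≈ 2.679 in

S = 375/28 in ≈ 13.393 in; Ia = 75/28 in ≈ 2.679 in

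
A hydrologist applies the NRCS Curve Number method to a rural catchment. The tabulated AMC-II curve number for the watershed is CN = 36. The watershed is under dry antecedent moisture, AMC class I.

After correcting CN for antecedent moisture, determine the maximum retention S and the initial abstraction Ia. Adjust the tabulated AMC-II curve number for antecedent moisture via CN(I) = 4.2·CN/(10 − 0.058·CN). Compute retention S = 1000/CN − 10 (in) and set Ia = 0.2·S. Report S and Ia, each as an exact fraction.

S = 8000/189 in ≈ 42.328 in; Ia = 1600/189 in ≈ 8.466 in

CN(I) from CN(II)=36: (4.2·36)/(10 − 0.058·36) = 18900/989 ≈ 19.110
Retention S: 1000/CN − 10 with CN=19.110 → S = 8000/189 ≈ 42.328 in
Ia = 0.2S: 0.2·42.328 = 8.466 in (exactly 1600/189)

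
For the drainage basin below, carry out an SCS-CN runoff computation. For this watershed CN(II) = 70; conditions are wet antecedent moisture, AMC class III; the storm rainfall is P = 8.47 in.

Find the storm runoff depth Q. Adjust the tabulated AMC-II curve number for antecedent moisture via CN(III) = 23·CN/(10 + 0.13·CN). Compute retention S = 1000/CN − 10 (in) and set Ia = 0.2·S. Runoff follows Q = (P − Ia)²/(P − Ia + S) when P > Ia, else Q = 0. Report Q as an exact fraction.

CN(III) from CN(II)=70: (23·70)/(10 + 0.13·70) = 16100/191 ≈ 84.293
S = 1000/(16100/191) − 10 = 300/161 in ≈ 1.863 in
Ia = 0.2S: 0.2·1.863 = 0.373 in (exactly 60/161)
P − Ia = 8.470 − 0.373 = 130367/16100 ≈ 8.097 in (> 0, runoff occurs)
Runoff Q = (P−Ia)²/(P−Ia+S) = (8.097)²/(8.097+1.863) = 16995554689/2581908700 ≈ 6.583 in

Q = 16995554689/2581908700 in ≈ 6.583 in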